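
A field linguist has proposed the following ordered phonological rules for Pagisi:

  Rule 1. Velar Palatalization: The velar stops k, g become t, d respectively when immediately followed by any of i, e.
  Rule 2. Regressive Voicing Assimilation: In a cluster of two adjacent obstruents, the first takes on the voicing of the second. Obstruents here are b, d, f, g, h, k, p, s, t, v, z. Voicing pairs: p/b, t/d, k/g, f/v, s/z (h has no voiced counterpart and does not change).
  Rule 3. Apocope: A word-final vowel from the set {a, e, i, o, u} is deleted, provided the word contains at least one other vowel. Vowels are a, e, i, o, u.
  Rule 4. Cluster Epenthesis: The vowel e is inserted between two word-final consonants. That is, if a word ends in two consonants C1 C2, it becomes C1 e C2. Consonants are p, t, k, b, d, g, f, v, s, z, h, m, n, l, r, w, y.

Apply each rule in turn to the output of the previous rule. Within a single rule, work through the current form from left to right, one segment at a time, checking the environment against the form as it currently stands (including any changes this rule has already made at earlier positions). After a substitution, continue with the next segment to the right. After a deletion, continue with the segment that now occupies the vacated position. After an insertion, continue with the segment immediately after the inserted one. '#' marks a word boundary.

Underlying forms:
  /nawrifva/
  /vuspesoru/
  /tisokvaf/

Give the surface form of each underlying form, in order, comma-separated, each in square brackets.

/nawrifva/:
  Rule 1 Velar Palatalization: no change — [nawrifva]
  Rule 2 Regressive Voicing Assimilation: [nawrifva] → [nawrivva]
  Rule 3 Apocope: [nawrivva] → [nawrivv]
  Rule 4 Cluster Epenthesis: [nawrivv] → [nawrivev]
/vuspesoru/:
  Rule 1 Velar Palatalization: no change — [vuspesoru]
  Rule 2 Regressive Voicing Assimilation: no change — [vuspesoru]
  Rule 3 Apocope: [vuspesoru] → [vuspesor]
  Rule 4 Cluster Epenthesis: no change — [vuspesor]
/tisokvaf/:
  Rule 1 Velar Palatalization: no change — [tisokvaf]
  Rule 2 Regressive Voicing Assimilation: [tisokvaf] → [tisogvaf]
  Rule 3 Apocope: no change — [tisogvaf]
  Rule 4 Cluster Epenthesis: no change — [tisogvaf]

[nawrivev], [vuspesor], [tisogvaf]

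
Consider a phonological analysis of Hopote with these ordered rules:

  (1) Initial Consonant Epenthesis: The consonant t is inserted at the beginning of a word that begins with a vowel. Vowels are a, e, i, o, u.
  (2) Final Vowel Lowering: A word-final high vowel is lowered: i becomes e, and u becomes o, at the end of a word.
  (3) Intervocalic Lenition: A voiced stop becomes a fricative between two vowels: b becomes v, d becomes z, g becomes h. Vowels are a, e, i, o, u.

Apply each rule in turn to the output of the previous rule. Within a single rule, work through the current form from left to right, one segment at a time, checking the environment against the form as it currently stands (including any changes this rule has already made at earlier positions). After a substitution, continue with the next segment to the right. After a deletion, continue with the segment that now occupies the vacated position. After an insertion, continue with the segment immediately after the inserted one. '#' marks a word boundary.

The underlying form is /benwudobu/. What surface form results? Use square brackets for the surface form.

[benwuzovo]

(1) Initial Consonant Epenthesis: no change — [benwudobu]
(2) Final Vowel Lowering: [benwudobu] → [benwudobo]
(3) Intervocalic Lenition: [benwudobo] → [benwuzovo]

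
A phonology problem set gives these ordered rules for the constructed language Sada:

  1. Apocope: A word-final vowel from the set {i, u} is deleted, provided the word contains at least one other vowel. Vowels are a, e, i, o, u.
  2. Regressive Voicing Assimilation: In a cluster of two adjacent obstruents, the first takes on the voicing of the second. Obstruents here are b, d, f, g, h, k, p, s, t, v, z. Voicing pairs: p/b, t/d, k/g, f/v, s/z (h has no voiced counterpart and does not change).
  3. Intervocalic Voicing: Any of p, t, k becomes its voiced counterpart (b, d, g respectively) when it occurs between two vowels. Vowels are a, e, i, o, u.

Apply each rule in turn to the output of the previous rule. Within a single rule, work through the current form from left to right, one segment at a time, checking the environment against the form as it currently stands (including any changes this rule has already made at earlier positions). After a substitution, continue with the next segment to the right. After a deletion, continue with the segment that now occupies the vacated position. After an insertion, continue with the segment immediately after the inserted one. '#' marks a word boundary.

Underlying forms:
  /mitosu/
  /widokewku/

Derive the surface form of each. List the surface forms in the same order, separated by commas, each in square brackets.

/mitosu/:
  1 Apocope: [mitosu] → [mitos]
  2 Regressive Voicing Assimilation: no change — [mitos]
  3 Intervocalic Voicing: [mitos] → [midos]
/widokewku/:
  1 Apocope: [widokewku] → [widokewk]
  2 Regressive Voicing Assimilation: no change — [widokewk]
  3 Intervocalic Voicing: [widokewk] → [widogewk]

[midos], [widogewk]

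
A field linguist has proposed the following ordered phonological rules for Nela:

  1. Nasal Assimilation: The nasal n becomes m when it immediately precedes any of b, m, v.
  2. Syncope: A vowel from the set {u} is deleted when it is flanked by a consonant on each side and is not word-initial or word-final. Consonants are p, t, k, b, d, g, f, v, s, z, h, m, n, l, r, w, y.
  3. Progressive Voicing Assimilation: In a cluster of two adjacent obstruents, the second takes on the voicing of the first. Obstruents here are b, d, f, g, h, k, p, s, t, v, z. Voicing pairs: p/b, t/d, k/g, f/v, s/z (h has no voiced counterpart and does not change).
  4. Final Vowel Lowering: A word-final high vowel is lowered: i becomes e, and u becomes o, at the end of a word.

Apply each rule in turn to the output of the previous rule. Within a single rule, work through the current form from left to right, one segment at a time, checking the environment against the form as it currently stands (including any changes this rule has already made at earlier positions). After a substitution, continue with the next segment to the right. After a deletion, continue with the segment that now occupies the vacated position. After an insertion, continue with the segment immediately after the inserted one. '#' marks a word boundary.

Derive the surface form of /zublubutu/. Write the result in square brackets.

[zblbdo]

1 Nasal Assimilation: no change — [zublubutu]
2 Syncope: [zublubutu] → [zblbtu]
3 Progressive Voicing Assimilation: [zblbtu] → [zblbdu]
4 Final Vowel Lowering: [zblbdu] → [zblbdo]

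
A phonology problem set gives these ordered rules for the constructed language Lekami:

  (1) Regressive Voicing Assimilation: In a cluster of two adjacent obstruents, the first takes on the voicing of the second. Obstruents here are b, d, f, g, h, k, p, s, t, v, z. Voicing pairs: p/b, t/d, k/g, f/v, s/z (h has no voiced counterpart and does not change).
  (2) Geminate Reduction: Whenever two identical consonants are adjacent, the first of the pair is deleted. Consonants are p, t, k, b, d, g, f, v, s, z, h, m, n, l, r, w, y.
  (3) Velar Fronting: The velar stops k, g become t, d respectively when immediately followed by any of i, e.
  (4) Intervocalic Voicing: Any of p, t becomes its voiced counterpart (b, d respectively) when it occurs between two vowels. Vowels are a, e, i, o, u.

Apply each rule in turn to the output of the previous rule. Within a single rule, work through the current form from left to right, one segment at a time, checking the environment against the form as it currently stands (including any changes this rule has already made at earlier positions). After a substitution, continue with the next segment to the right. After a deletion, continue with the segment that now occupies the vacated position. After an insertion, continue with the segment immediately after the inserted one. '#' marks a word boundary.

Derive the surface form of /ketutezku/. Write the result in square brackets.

[tedudesku]

(1) Regressive Voicing Assimilation: [ketutezku] → [ketutesku]
(2) Geminate Reduction: no change — [ketutesku]
(3) Velar Fronting: [ketutesku] → [tetutesku]
(4) Intervocalic Voicing: [tetutesku] → [tedudesku]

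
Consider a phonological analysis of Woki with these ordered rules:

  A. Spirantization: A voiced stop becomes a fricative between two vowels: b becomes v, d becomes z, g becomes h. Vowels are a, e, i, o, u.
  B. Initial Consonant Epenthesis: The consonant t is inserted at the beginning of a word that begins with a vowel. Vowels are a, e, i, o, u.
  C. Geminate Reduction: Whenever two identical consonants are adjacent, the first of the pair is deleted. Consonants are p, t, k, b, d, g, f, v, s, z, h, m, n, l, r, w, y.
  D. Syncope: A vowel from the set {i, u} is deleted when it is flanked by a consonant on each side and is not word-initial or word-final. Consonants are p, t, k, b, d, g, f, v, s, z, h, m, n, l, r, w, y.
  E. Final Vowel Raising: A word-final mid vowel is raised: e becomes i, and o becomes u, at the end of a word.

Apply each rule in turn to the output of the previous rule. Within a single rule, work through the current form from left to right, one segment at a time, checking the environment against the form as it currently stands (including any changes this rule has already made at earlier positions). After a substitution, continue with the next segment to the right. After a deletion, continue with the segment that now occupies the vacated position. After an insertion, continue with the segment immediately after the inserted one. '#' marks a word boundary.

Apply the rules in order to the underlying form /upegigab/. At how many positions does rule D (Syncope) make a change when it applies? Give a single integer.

A Spirantization: [upegigab] → [upehihab]
B Initial Consonant Epenthesis: [upehihab] → [tupehihab]
C Geminate Reduction: no change — [tupehihab]
D Syncope: [tupehihab] → [tpehhab]
E Final Vowel Raising: no change — [tpehhab]
Rule D changed 2 position(s).

2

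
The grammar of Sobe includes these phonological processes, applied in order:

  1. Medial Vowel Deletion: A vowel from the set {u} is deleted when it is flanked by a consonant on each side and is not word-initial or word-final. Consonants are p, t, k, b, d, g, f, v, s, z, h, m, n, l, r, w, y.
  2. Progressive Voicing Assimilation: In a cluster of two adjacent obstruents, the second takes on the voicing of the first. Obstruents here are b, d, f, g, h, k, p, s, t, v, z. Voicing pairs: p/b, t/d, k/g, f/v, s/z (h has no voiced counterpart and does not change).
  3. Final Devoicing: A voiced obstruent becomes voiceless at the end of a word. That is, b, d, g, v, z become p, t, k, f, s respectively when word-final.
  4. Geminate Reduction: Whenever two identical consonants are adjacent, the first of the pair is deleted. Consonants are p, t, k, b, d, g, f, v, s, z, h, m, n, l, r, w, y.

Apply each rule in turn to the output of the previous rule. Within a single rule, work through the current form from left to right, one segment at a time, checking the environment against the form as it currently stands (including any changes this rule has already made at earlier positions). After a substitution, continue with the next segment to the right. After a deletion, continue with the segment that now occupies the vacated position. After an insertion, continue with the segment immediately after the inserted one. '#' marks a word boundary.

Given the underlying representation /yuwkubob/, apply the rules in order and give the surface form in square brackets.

[ywkpop]

1 Medial Vowel Deletion: [yuwkubob] → [ywkbob]
2 Progressive Voicing Assimilation: [ywkbob] → [ywkpob]
3 Final Devoicing: [ywkpob] → [ywkpop]
4 Geminate Reduction: no change — [ywkpop]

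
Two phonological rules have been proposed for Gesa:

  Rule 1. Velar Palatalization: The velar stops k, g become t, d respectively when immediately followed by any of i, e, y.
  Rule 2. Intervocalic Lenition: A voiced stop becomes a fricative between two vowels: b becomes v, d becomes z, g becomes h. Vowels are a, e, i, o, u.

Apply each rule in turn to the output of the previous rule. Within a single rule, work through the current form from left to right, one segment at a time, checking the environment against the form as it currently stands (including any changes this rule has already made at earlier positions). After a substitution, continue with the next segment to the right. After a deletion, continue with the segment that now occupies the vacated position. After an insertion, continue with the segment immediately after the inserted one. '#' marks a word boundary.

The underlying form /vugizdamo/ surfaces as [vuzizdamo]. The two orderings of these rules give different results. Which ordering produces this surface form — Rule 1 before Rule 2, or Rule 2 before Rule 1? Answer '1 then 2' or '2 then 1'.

1 then 2

Order 1 then 2:
  1 Velar Palatalization: [vugizdamo] → [vudizdamo]
  2 Intervocalic Lenition: [vudizdamo] → [vuzizdamo]
  result: [vuzizdamo]
Order 2 then 1:
  2 Intervocalic Lenition: [vugizdamo] → [vuhizdamo]
  1 Velar Palatalization: no change — [vuhizdamo]
  result: [vuhizdamo]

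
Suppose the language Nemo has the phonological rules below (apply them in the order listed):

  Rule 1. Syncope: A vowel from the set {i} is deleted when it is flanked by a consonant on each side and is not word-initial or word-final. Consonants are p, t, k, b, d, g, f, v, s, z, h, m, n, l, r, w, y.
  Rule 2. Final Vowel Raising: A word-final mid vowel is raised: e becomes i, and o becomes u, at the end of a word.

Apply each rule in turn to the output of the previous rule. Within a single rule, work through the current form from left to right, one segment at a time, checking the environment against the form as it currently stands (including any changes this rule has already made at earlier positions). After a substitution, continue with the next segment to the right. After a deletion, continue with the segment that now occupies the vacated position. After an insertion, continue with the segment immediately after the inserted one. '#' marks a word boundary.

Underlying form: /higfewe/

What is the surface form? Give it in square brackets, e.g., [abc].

Rule 1 Syncope: [higfewe] → [hgfewe]
Rule 2 Final Vowel Raising: [hgfewe] → [hgfewi]

[hgfewi]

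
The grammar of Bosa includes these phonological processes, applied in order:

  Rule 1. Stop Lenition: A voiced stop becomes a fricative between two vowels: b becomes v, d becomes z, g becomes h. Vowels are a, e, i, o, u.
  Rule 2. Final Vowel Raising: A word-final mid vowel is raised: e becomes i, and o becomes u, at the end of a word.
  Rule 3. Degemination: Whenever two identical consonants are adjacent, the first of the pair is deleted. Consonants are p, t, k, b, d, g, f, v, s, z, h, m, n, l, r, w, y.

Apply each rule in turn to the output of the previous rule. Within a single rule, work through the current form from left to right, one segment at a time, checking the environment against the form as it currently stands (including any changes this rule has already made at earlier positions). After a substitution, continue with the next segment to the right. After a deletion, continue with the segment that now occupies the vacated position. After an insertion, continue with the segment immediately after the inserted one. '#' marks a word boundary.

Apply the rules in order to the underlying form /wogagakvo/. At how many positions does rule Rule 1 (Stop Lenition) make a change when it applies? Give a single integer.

2

Rule 1 Stop Lenition: [wogagakvo] → [wohahakvo]
Rule 2 Final Vowel Raising: [wohahakvo] → [wohahakvu]
Rule 3 Degemination: no change — [wohahakvu]
Rule Rule 1 changed 2 position(s).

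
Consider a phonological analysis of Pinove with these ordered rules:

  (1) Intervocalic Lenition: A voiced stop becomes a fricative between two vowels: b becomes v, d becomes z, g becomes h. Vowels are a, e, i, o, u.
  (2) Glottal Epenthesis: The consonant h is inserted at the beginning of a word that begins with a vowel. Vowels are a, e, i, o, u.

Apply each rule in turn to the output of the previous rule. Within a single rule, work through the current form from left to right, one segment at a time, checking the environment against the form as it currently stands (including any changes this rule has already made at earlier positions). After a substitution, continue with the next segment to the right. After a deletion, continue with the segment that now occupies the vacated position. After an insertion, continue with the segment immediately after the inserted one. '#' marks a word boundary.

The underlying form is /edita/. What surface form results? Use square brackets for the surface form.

(1) Intervocalic Lenition: [edita] → [ezita]
(2) Glottal Epenthesis: [ezita] → [hezita]

[hezita]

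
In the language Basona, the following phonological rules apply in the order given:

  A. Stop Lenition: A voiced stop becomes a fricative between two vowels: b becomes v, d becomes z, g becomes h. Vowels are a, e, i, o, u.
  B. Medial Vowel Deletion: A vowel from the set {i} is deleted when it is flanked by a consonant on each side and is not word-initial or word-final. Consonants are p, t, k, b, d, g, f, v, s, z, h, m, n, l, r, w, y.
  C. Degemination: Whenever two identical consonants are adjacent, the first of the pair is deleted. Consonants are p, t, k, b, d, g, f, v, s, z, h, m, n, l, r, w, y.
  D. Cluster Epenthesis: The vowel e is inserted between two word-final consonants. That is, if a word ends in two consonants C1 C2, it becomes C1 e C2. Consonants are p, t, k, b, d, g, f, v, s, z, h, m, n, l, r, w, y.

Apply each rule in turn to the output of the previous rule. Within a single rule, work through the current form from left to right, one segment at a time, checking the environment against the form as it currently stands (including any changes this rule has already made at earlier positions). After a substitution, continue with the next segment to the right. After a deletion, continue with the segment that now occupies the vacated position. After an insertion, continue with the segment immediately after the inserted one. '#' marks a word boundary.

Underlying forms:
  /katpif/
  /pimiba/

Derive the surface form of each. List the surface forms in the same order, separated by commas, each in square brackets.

[katpef], [pmva]

/katpif/:
  A Stop Lenition: no change — [katpif]
  B Medial Vowel Deletion: [katpif] → [katpf]
  C Degemination: no change — [katpf]
  D Cluster Epenthesis: [katpf] → [katpef]
/pimiba/:
  A Stop Lenition: [pimiba] → [pimiva]
  B Medial Vowel Deletion: [pimiva] → [pmva]
  C Degemination: no change — [pmva]
  D Cluster Epenthesis: no change — [pmva]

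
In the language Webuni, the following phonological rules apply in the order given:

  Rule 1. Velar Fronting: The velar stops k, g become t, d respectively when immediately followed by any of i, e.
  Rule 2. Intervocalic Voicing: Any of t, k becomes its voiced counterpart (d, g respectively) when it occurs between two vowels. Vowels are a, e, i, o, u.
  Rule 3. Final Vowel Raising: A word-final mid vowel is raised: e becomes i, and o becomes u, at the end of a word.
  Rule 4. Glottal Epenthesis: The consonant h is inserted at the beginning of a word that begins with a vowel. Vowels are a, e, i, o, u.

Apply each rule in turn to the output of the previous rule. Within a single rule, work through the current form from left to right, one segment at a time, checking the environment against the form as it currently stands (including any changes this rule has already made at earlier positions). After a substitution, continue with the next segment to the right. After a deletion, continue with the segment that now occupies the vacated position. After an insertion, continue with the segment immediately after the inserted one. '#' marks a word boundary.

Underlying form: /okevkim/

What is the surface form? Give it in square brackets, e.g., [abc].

[hodevtim]

Rule 1 Velar Fronting: [okevkim] → [otevtim]
Rule 2 Intervocalic Voicing: [otevtim] → [odevtim]
Rule 3 Final Vowel Raising: no change — [odevtim]
Rule 4 Glottal Epenthesis: [odevtim] → [hodevtim]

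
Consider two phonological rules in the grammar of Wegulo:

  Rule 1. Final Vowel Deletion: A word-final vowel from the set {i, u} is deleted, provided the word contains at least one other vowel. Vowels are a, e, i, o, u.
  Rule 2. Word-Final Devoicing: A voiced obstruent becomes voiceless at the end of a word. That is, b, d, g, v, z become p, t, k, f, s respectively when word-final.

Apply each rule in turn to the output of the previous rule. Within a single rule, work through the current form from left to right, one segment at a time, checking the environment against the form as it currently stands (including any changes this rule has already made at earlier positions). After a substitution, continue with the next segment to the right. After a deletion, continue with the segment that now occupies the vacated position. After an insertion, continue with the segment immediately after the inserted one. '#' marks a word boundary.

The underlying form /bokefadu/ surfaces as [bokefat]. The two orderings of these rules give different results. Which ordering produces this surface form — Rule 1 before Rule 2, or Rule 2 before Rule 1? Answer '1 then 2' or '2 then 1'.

Order 1 then 2:
  1 Final Vowel Deletion: [bokefadu] → [bokefad]
  2 Word-Final Devoicing: [bokefad] → [bokefat]
  result: [bokefat]
Order 2 then 1:
  2 Word-Final Devoicing: no change — [bokefadu]
  1 Final Vowel Deletion: [bokefadu] → [bokefad]
  result: [bokefad]

1 then 2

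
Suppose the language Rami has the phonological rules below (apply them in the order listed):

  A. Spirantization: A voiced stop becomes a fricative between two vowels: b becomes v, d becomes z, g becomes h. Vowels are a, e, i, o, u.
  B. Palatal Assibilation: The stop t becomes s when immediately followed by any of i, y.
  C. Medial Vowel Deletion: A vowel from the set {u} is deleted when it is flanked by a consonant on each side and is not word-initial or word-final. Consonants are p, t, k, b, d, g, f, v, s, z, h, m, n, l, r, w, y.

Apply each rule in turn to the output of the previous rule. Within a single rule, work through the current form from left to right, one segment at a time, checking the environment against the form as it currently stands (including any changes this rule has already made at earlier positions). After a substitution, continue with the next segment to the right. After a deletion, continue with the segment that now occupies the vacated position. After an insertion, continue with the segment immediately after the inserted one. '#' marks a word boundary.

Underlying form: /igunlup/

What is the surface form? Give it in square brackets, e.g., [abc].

[ihnlp]

A Spirantization: [igunlup] → [ihunlup]
B Palatal Assibilation: no change — [ihunlup]
C Medial Vowel Deletion: [ihunlup] → [ihnlp]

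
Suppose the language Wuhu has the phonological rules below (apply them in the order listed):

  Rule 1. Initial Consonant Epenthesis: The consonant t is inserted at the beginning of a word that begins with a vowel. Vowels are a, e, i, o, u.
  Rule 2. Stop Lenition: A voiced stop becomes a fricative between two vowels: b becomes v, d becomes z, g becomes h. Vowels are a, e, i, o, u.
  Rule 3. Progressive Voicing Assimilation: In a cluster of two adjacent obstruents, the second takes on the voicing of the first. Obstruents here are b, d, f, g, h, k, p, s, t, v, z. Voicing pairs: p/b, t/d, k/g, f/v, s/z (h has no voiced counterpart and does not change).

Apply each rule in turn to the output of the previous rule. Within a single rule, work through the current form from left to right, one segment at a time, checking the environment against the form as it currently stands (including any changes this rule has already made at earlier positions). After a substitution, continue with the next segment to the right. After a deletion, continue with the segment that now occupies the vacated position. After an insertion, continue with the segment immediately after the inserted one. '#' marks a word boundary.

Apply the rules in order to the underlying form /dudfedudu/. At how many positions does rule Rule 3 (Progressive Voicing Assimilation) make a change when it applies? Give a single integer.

Rule 1 Initial Consonant Epenthesis: no change — [dudfedudu]
Rule 2 Stop Lenition: [dudfedudu] → [dudfezuzu]
Rule 3 Progressive Voicing Assimilation: [dudfezuzu] → [dudvezuzu]
Rule Rule 3 changed 1 position(s).

1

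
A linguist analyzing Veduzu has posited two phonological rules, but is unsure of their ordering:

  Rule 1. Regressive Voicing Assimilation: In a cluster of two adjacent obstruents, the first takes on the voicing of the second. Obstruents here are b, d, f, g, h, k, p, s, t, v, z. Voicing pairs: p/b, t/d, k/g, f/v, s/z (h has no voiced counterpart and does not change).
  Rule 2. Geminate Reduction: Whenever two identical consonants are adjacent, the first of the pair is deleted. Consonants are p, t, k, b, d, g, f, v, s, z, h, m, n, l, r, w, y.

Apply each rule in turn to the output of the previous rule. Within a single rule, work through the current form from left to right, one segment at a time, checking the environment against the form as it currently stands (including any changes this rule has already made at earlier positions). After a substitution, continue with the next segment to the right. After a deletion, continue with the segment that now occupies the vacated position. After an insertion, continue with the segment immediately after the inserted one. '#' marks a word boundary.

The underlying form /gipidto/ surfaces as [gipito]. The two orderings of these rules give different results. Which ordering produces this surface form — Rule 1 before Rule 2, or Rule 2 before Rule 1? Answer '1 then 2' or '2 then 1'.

Order 1 then 2:
  1 Regressive Voicing Assimilation: [gipidto] → [gipitto]
  2 Geminate Reduction: [gipitto] → [gipito]
  result: [gipito]
Order 2 then 1:
  2 Geminate Reduction: no change — [gipidto]
  1 Regressive Voicing Assimilation: [gipidto] → [gipitto]
  result: [gipitto]

1 then 2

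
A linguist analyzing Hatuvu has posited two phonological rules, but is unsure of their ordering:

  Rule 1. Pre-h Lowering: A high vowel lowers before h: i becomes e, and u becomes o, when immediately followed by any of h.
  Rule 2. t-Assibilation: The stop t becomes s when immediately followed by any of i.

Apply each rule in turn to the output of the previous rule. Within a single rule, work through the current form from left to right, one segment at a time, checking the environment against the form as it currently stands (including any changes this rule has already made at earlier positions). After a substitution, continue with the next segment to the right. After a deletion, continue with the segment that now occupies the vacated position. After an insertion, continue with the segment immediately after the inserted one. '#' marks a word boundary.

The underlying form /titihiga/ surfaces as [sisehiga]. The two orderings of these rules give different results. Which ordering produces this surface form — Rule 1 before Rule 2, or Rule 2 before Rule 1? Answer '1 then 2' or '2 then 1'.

2 then 1

Order 1 then 2:
  1 Pre-h Lowering: [titihiga] → [titehiga]
  2 t-Assibilation: [titehiga] → [sitehiga]
  result: [sitehiga]
Order 2 then 1:
  2 t-Assibilation: [titihiga] → [sisihiga]
  1 Pre-h Lowering: [sisihiga] → [sisehiga]
  result: [sisehiga]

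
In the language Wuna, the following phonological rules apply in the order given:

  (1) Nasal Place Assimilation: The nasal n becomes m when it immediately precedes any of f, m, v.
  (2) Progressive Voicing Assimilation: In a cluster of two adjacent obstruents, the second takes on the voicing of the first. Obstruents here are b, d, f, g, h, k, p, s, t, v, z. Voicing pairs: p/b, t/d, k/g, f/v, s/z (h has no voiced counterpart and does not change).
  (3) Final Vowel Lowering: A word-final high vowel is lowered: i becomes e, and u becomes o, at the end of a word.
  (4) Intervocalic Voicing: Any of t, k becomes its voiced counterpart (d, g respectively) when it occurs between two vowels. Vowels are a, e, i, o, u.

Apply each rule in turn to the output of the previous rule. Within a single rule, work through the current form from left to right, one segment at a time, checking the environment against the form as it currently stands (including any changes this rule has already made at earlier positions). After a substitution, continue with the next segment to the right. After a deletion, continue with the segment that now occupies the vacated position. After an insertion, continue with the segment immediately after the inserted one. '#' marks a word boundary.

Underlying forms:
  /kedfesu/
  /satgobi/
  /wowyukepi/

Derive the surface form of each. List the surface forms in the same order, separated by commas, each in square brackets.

/kedfesu/:
  (1) Nasal Place Assimilation: no change — [kedfesu]
  (2) Progressive Voicing Assimilation: [kedfesu] → [kedvesu]
  (3) Final Vowel Lowering: [kedvesu] → [kedveso]
  (4) Intervocalic Voicing: no change — [kedveso]
/satgobi/:
  (1) Nasal Place Assimilation: no change — [satgobi]
  (2) Progressive Voicing Assimilation: [satgobi] → [satkobi]
  (3) Final Vowel Lowering: [satkobi] → [satkobe]
  (4) Intervocalic Voicing: no change — [satkobe]
/wowyukepi/:
  (1) Nasal Place Assimilation: no change — [wowyukepi]
  (2) Progressive Voicing Assimilation: no change — [wowyukepi]
  (3) Final Vowel Lowering: [wowyukepi] → [wowyukepe]
  (4) Intervocalic Voicing: [wowyukepe] → [wowyugepe]

[kedveso], [satkobe], [wowyugepe]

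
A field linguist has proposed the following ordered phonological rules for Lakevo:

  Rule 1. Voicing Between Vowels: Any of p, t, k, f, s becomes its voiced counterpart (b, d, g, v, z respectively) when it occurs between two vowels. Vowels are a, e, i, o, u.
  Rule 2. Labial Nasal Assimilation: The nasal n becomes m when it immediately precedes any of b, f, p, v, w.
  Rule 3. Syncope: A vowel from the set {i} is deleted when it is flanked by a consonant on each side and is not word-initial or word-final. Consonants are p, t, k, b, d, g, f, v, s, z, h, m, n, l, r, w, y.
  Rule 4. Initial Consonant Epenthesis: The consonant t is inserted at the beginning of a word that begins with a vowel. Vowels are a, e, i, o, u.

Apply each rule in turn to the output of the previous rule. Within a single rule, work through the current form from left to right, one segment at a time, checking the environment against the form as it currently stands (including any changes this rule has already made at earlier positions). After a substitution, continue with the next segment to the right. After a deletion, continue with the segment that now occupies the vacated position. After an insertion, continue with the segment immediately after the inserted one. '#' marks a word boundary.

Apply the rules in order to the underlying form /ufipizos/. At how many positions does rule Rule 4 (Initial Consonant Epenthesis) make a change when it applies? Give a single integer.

1

Rule 1 Voicing Between Vowels: [ufipizos] → [uvibizos]
Rule 2 Labial Nasal Assimilation: no change — [uvibizos]
Rule 3 Syncope: [uvibizos] → [uvbzos]
Rule 4 Initial Consonant Epenthesis: [uvbzos] → [tuvbzos]
Rule Rule 4 changed 1 position(s).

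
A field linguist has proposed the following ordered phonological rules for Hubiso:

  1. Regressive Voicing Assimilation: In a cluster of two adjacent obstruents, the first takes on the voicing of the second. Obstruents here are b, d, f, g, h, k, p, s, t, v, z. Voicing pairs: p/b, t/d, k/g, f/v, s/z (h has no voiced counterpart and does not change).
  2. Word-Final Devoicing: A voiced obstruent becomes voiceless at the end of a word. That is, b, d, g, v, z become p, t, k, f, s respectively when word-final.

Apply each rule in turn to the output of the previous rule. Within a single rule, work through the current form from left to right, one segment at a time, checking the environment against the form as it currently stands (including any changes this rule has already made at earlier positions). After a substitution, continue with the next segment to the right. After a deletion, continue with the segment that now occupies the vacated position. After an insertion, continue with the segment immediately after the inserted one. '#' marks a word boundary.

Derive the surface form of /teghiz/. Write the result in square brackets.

[tekhis]

1 Regressive Voicing Assimilation: [teghiz] → [tekhiz]
2 Word-Final Devoicing: [tekhiz] → [tekhis]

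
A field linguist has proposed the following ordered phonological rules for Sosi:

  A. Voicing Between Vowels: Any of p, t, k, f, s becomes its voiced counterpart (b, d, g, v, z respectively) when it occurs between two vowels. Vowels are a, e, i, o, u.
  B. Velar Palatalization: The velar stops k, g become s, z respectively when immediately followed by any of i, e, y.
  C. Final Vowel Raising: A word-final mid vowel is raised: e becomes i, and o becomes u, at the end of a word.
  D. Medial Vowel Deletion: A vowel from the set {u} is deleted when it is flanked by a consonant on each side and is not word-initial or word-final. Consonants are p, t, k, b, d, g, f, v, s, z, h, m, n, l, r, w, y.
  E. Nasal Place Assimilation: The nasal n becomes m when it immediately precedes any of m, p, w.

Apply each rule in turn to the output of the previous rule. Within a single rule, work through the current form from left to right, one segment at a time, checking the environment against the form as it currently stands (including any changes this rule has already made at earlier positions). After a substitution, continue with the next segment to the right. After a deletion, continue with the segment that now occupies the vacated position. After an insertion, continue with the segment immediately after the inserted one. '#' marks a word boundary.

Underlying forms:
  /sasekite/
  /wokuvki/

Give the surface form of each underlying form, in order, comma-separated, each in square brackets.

[sazezidi], [wogvsi]

/sasekite/:
  A Voicing Between Vowels: [sasekite] → [sazegide]
  B Velar Palatalization: [sazegide] → [sazezide]
  C Final Vowel Raising: [sazezide] → [sazezidi]
  D Medial Vowel Deletion: no change — [sazezidi]
  E Nasal Place Assimilation: no change — [sazezidi]
/wokuvki/:
  A Voicing Between Vowels: [wokuvki] → [woguvki]
  B Velar Palatalization: [woguvki] → [woguvsi]
  C Final Vowel Raising: no change — [woguvsi]
  D Medial Vowel Deletion: [woguvsi] → [wogvsi]
  E Nasal Place Assimilation: no change — [wogvsi]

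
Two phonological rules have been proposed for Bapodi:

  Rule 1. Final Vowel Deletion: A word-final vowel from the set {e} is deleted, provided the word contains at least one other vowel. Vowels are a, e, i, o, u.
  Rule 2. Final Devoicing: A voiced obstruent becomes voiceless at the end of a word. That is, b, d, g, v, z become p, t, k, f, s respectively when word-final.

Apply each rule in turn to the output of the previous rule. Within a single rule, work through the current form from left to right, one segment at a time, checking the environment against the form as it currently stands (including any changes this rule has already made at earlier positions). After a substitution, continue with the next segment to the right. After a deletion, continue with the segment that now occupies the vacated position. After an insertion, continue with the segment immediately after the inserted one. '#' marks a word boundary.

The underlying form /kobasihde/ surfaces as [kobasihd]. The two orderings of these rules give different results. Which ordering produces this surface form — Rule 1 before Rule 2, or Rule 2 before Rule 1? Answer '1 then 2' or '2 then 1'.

2 then 1

Order 1 then 2:
  1 Final Vowel Deletion: [kobasihde] → [kobasihd]
  2 Final Devoicing: [kobasihd] → [kobasiht]
  result: [kobasiht]
Order 2 then 1:
  2 Final Devoicing: no change — [kobasihde]
  1 Final Vowel Deletion: [kobasihde] → [kobasihd]
  result: [kobasihd]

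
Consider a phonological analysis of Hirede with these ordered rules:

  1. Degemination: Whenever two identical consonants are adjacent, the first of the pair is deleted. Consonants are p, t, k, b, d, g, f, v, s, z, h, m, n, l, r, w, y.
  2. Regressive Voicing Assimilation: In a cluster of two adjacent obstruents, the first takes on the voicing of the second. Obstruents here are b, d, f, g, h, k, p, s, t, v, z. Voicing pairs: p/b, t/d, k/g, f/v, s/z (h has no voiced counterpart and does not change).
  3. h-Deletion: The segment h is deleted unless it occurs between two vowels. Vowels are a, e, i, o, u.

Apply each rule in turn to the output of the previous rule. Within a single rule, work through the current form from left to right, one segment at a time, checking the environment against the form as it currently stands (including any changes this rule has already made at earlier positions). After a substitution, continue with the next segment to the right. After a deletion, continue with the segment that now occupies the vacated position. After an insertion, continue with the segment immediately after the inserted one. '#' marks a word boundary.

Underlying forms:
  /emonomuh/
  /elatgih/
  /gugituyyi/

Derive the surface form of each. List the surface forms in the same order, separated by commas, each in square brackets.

/emonomuh/:
  1 Degemination: no change — [emonomuh]
  2 Regressive Voicing Assimilation: no change — [emonomuh]
  3 h-Deletion: [emonomuh] → [emonomu]
/elatgih/:
  1 Degemination: no change — [elatgih]
  2 Regressive Voicing Assimilation: [elatgih] → [eladgih]
  3 h-Deletion: [eladgih] → [eladgi]
/gugituyyi/:
  1 Degemination: [gugituyyi] → [gugituyi]
  2 Regressive Voicing Assimilation: no change — [gugituyi]
  3 h-Deletion: no change — [gugituyi]

[emonomu], [eladgi], [gugituyi]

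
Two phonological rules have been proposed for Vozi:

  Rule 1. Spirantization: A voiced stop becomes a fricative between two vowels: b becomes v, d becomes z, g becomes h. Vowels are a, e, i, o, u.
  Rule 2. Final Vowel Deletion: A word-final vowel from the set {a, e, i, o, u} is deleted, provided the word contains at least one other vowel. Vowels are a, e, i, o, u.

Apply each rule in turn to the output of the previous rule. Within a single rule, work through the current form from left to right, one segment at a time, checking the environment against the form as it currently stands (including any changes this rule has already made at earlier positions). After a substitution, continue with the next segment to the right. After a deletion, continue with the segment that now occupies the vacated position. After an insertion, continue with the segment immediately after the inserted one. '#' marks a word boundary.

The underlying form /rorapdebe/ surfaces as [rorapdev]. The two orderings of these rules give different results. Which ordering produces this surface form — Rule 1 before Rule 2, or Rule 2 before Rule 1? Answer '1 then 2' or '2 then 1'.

Order 1 then 2:
  1 Spirantization: [rorapdebe] → [rorapdeve]
  2 Final Vowel Deletion: [rorapdeve] → [rorapdev]
  result: [rorapdev]
Order 2 then 1:
  2 Final Vowel Deletion: [rorapdebe] → [rorapdeb]
  1 Spirantization: no change — [rorapdeb]
  result: [rorapdeb]

1 then 2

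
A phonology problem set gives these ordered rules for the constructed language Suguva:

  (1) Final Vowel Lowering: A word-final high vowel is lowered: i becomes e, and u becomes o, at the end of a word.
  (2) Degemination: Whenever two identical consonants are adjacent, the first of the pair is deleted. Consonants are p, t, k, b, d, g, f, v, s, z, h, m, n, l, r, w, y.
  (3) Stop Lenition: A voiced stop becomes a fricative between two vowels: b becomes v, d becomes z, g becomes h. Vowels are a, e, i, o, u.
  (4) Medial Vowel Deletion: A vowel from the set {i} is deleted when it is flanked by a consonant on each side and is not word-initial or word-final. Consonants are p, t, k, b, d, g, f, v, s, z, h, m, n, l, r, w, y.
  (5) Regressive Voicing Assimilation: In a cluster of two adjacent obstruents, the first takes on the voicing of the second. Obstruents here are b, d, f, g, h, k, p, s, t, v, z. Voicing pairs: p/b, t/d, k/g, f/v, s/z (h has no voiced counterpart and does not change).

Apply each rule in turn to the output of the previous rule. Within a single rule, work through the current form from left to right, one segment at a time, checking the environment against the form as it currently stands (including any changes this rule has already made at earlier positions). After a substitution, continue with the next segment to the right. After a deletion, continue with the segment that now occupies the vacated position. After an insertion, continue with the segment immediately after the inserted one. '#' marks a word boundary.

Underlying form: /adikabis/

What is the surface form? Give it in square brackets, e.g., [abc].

[askafs]

(1) Final Vowel Lowering: no change — [adikabis]
(2) Degemination: no change — [adikabis]
(3) Stop Lenition: [adikabis] → [azikavis]
(4) Medial Vowel Deletion: [azikavis] → [azkavs]
(5) Regressive Voicing Assimilation: [azkavs] → [askafs]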